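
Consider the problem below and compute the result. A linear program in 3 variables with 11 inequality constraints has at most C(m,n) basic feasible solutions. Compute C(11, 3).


Each vertex corresponds to some choice of n active constraints out of m, so the number of vertices is at most C(m, n) = m! / (n!(m-n)!).
m = 11, n = 3
Numerator: 11 * 10 * 9
Denominator: 3! = 6
C(11, 3) = 165


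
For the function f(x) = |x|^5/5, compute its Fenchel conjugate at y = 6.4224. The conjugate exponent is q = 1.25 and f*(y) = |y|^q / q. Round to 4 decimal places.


The conjugate exponent q satisfies 1/p + 1/q = 1.
p = 5, so q = 5/(5 - 1) = 1.25
|y|^q = 6.4224^1.25 = 10.224
f*(6.4224) = 10.224 / 1.25 = 8.1792


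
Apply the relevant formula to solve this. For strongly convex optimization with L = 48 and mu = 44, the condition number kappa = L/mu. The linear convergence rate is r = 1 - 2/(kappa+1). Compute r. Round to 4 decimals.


Step 1: Compute the condition number.
kappa = L/mu = 48/44 = 1.0909
Step 2: Compute the convergence rate.
r = 1 - 2/(kappa + 1) = 1 - 2*mu/(L + mu) = (L - mu)/(L + mu) = 4/92 = 0.0435


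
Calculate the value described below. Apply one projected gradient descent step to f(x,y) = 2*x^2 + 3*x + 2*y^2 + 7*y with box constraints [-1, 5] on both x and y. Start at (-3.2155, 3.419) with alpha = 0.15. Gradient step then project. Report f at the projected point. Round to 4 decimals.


Step 1: Compute gradient at (-3.2155, 3.419).
grad_x = 2*2*-3.2155 + 3 = -9.862
grad_y = 2*2*3.419 + 7 = 20.676
Step 2: Gradient step.
x_raw = -3.2155 - 0.15*-9.862 = -1.7362
y_raw = 3.419 - 0.15*20.676 = 0.3176
Step 3: Project onto [-1, 5].
x_proj = clip(-1.7362) = -1.0
y_proj = clip(0.3176) = 0.3176
Step 4: Evaluate f.
f(-1.0, 0.3176) = 1.4249


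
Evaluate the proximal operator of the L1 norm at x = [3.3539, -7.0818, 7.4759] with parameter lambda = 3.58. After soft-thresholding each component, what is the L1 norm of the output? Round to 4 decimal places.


Soft-thresholding with lambda = 3.58:
prox(3.3539) = sign(3.3539)*max(|3.3539| - 3.58, 0) = 0.0
prox(-7.0818) = sign(-7.0818)*max(|-7.0818| - 3.58, 0) = -3.5018
prox(7.4759) = sign(7.4759)*max(|7.4759| - 3.58, 0) = 3.8959
prox(x) = [0.0, -3.5018, 3.8959]
||prox(x)||_1 = 0.0 + 3.5018 + 3.8959 = 7.3977


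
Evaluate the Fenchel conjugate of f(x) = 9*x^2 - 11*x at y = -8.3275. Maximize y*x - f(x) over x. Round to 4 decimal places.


f*(y) = sup_x {y*x - a*x^2 - b*x} = sup_x {(y-b)*x - a*x^2}
FOC: (y - b) - 2a*x = 0 => x* = (y - b)/(2a)
x* = (-8.3275 + 11)/(2*9) = 0.1485
f*(-8.3275) = (y-b)^2/(4a) = (-8.3275 + 11)^2/(4*9)
= 7.1423/36 = 0.1984


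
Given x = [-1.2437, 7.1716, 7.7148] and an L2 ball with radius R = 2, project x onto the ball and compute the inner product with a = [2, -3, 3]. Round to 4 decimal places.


Step 1: Compute ||x|| (intermediates to 6 decimals).
||x|| = sqrt((-1.2437)^2 + 7.1716^2 + 7.7148^2) = 10.60645
Step 2: Project.
Since ||x|| > R, scale = R/||x|| = 2/10.60645 = 0.188565, proj(x) = scale * x
proj(x) = [-0.234518, 1.352313, 1.454741]
Step 3: Dot product.
a^T * proj(x) = 2*(-0.234518) - 3*1.352313 + 3*1.454741 = -0.1618


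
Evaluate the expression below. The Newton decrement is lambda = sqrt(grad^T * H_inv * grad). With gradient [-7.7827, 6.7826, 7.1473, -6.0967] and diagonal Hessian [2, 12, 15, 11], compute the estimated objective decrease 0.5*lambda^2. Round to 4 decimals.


Step 1: H is diagonal, so H^(-1) * g = [-3.8914, 0.5652, 0.4765, -0.5542].
Step 2: g^T H^(-1) g = sum_i g_i^2 / H_ii
  = (-7.7827)^2/2 + (6.7826)^2/12 + (7.1473)^2/15 + (-6.0967)^2/11
  = 30.2852 + 3.8336 + 3.4056 + 3.3791 = 40.9035
Step 3: Objective decrease = 0.5 * g^T H^(-1) g = 20.4518


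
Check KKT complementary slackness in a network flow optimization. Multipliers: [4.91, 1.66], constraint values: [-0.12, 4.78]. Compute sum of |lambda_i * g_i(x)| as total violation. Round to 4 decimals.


KKT complementary slackness check:
lambda_1 * g_1 = 4.91 * -0.12 = -0.5892
lambda_2 * g_2 = 1.66 * 4.78 = 7.9348
Total violation = 0.5892 + 7.9348 = 8.524


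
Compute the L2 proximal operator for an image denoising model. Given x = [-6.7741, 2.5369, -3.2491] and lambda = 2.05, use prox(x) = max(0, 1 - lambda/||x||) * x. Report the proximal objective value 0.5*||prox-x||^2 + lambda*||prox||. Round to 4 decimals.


Step 1: Compute ||x||.
||x|| = 7.9298
Step 2: Compute scaling factor.
scale = max(0, 1 - 2.05/7.9298) = 0.7415
Step 3: prox(x) = [-5.0229, 1.8811, -2.4091]
||prox(x)|| = 5.8798
Step 4: Proximal objective.
0.5*||prox-x||^2 = 2.1013
lambda*||prox|| = 12.0536
Total = 14.1547


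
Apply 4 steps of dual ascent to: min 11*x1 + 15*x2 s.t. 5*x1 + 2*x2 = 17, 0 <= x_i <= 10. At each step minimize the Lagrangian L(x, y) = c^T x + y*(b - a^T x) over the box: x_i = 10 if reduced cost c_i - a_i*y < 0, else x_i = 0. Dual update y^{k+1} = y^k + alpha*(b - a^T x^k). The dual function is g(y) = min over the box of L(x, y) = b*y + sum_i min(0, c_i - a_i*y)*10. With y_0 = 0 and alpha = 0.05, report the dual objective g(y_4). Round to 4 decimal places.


Dual ascent for LP: min 11*x1 + 15*x2, 5*x1 + 2*x2 = 17, 0 <= x_i <= 10
Step 1: y^k = 0.0, reduced costs: (11.0, 15.0)
  x^k = (0.0, 0.0), subgradient = b - a^T x = 17.0
  y^{k+1} = 0.0 + 0.05*17.0 = 0.85
Step 2: y^k = 0.85, reduced costs: (6.75, 13.3)
  x^k = (0.0, 0.0), subgradient = b - a^T x = 17.0
  y^{k+1} = 0.85 + 0.05*17.0 = 1.7
Step 3: y^k = 1.7, reduced costs: (2.5, 11.6)
  x^k = (0.0, 0.0), subgradient = b - a^T x = 17.0
  y^{k+1} = 1.7 + 0.05*17.0 = 2.55
Step 4: y^k = 2.55, reduced costs: (-1.75, 9.9)
  x^k = (10.0, 0.0), subgradient = b - a^T x = -33.0
  y^{k+1} = 2.55 + 0.05*-33.0 = 0.9
Dual objective at y_4 = 0.9: reduced costs (6.5, 13.2), box minimizer x = (0.0, 0.0)
g(y_4) = b*y + (c1 - a1*y)*x1 + (c2 - a2*y)*x2 = 17*0.9 + 6.5*0.0 + 13.2*0.0 = 15.3 + 0.0 + 0.0 = 15.3


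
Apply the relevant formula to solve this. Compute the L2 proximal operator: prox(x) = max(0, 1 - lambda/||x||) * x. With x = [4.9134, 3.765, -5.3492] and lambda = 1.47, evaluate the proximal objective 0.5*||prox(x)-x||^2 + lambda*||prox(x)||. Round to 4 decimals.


Step 1: Compute ||x||.
||x|| = 8.1811
Step 2: Compute scaling factor.
scale = max(0, 1 - 1.47/8.1811) = 0.8203
Step 3: prox(x) = [4.0306, 3.0885, -4.388]
||prox(x)|| = 6.7111
Step 4: Proximal objective.
0.5*||prox-x||^2 = 1.0805
lambda*||prox|| = 9.8653
Total = 10.9458


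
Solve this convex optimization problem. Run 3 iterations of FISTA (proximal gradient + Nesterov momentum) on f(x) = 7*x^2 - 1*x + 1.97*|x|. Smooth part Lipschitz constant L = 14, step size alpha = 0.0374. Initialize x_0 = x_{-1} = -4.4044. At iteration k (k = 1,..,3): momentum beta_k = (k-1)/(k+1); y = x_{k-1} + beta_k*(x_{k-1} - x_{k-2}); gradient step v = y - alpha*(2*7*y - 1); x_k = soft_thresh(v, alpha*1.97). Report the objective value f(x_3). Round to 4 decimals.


FISTA on f(x) = 7*x^2 - 1*x + 1.97*|x|
L = 14, alpha = 0.0374
Iteration 1: beta = 0.0, y = -4.4044 + 0.0*(-4.4044 + 4.4044) = -4.4044
  grad(y) = -62.6616, v = y - alpha*grad = -2.0609
  prox(v) = soft_thresh(-2.0609, 0.0737) = -1.9872
Iteration 2: beta = 0.3333, y = -1.9872 + 0.3333*(-1.9872 + 4.4044) = -1.1814
  grad(y) = -17.5401, v = y - alpha*grad = -0.5254
  prox(v) = soft_thresh(-0.5254, 0.0737) = -0.4518
Iteration 3: beta = 0.5, y = -0.4518 + 0.5*(-0.4518 + 1.9872) = 0.316
  grad(y) = 3.4233, v = y - alpha*grad = 0.1879
  prox(v) = soft_thresh(0.1879, 0.0737) = 0.1142
f(x_3) = 7*0.1142^2 - 1*0.1142 + 1.97*|0.1142| = 0.2022


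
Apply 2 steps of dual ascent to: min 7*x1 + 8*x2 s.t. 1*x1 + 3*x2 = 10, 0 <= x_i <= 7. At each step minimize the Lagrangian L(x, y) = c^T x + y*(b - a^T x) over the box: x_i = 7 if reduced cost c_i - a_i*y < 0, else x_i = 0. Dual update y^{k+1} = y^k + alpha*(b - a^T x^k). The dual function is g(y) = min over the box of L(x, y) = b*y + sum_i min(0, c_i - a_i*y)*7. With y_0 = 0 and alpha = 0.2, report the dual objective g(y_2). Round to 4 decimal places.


Dual ascent for LP: min 7*x1 + 8*x2, 1*x1 + 3*x2 = 10, 0 <= x_i <= 7
Step 1: y^k = 0.0, reduced costs: (7.0, 8.0)
  x^k = (0.0, 0.0), subgradient = b - a^T x = 10.0
  y^{k+1} = 0.0 + 0.2*10.0 = 2.0
Step 2: y^k = 2.0, reduced costs: (5.0, 2.0)
  x^k = (0.0, 0.0), subgradient = b - a^T x = 10.0
  y^{k+1} = 2.0 + 0.2*10.0 = 4.0
Dual objective at y_2 = 4.0: reduced costs (3.0, -4.0), box minimizer x = (0.0, 7.0)
g(y_2) = b*y + (c1 - a1*y)*x1 + (c2 - a2*y)*x2 = 10*4.0 + 3.0*0.0 + (-4.0)*7.0 = 40.0 + 0.0 - 28.0 = 12.0


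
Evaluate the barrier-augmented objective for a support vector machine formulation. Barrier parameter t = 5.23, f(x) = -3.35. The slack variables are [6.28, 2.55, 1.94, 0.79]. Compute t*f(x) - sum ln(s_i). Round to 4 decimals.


Step 1: Compute log-barrier.
ln values: [1.8374, 0.9361, 0.6627, -0.2357]
phi = -(1.8374 + 0.9361 + 0.6627 - 0.2357) = -3.2004
Step 2: Compute augmented objective.
t*f(x) = 5.23*-3.35 = -17.5205
Total = -17.5205 - 3.2004 = -20.7209


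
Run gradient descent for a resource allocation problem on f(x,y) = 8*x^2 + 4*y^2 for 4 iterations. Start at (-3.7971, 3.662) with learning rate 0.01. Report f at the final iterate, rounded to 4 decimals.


Gradient descent on f(x,y) = 8*x^2 + 4*y^2.
Starting point: (-3.7971, 3.662), alpha = 0.01
Step 1: grad_x = 2*8*-3.7971 = -60.7536, grad_y = 2*4*3.662 = 29.296
  x_1 = -3.7971 - 0.01*-60.7536 = -3.1896
  y_1 = 3.662 - 0.01*29.296 = 3.369
Step 2: grad_x = 2*8*-3.1896 = -51.033, grad_y = 2*4*3.369 = 26.9523
  x_2 = -3.1896 - 0.01*-51.033 = -2.6792
  y_2 = 3.369 - 0.01*26.9523 = 3.0995
Step 3: grad_x = 2*8*-2.6792 = -42.8677, grad_y = 2*4*3.0995 = 24.7961
  x_3 = -2.6792 - 0.01*-42.8677 = -2.2506
  y_3 = 3.0995 - 0.01*24.7961 = 2.8516
Step 4: grad_x = 2*8*-2.2506 = -36.0089, grad_y = 2*4*2.8516 = 22.8124
  x_4 = -2.2506 - 0.01*-36.0089 = -1.8905
  y_4 = 2.8516 - 0.01*22.8124 = 2.6234
f(-1.8905, 2.6234) = 8*(-1.8905)^2 + 4*2.6234^2 = 56.1205


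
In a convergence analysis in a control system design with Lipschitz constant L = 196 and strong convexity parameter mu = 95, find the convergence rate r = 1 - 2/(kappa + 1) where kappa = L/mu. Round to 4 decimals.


Step 1: Compute the condition number.
kappa = L/mu = 196/95 = 2.0632
Step 2: Compute the convergence rate.
r = 1 - 2/(kappa + 1) = 1 - 2*mu/(L + mu) = (L - mu)/(L + mu) = 101/291 = 0.3471


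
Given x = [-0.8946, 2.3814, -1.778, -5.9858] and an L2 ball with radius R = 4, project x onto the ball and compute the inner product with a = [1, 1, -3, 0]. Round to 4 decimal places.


Step 1: Compute ||x|| (intermediates to 6 decimals).
||x|| = sqrt((-0.8946)^2 + 2.3814^2 + (-1.778)^2 + (-5.9858)^2) = 6.742586
Step 2: Project.
Since ||x|| > R, scale = R/||x|| = 4/6.742586 = 0.593244, proj(x) = scale * x
proj(x) = [-0.530716, 1.412751, -1.054788, -3.55104]
Step 3: Dot product.
a^T * proj(x) = 1*(-0.530716) + 1*1.412751 - 3*(-1.054788) + 0*(-3.55104) = 4.0464


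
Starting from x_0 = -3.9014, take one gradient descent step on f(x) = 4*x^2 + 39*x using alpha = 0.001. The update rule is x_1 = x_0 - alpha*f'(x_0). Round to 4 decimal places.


We compute the gradient at x_0 and apply the update.
f'(x) = 8*x + 39
f'(-3.9014) = 8*-3.9014 + 39 = 7.7888
x_1 = -3.9014 - 0.001*7.7888 = -3.9092


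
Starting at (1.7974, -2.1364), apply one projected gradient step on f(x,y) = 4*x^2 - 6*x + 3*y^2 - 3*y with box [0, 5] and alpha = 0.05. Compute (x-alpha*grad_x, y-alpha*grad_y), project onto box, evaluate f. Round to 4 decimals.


Step 1: Compute gradient at (1.7974, -2.1364).
grad_x = 2*4*1.7974 - 6 = 8.3792
grad_y = 2*3*-2.1364 - 3 = -15.8184
Step 2: Gradient step.
x_raw = 1.7974 - 0.05*8.3792 = 1.3784
y_raw = -2.1364 - 0.05*-15.8184 = -1.3455
Step 3: Project onto [0, 5].
x_proj = clip(1.3784) = 1.3784
y_proj = clip(-1.3455) = 0.0
Step 4: Evaluate f.
f(1.3784, 0.0) = -0.6703


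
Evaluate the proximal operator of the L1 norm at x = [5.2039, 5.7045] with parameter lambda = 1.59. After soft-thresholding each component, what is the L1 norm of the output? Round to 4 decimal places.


Soft-thresholding with lambda = 1.59:
prox(5.2039) = sign(5.2039)*max(|5.2039| - 1.59, 0) = 3.6139
prox(5.7045) = sign(5.7045)*max(|5.7045| - 1.59, 0) = 4.1145
prox(x) = [3.6139, 4.1145]
||prox(x)||_1 = 3.6139 + 4.1145 = 7.7284


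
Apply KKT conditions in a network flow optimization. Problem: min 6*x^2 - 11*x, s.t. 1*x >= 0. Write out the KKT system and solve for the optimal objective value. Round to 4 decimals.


Step 1: Try lambda = 0 (constraint inactive).
Stationarity: 2*6*x - 11 = 0
x* = 11/(2*6) = 11/12 = 0.9167 (rounded; the exact value 11/12 is used below)
Check constraint: 1*0.9167 = 0.9167 >= 0 -- satisfied.
Step 2: Compute optimal value.
f(x*) = 6*(11/12)^2 - 11*(11/12) = -5.0417


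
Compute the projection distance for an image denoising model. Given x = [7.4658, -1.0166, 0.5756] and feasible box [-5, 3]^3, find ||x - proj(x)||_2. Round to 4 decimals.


Project each component onto [-5, 3].
clip(7.4658) = 3.0, clip(-1.0166) = -1.0166, clip(0.5756) = 0.5756
Projection = [3.0, -1.0166, 0.5756]
Squared diffs: [19.9434, 0.0, 0.0]
Distance = sqrt(19.9434) = 4.4658


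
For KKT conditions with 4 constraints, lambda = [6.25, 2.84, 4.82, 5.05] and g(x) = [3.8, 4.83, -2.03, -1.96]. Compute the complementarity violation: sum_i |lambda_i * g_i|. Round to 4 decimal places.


KKT complementary slackness check:
lambda_1 * g_1 = 6.25 * 3.8 = 23.75
lambda_2 * g_2 = 2.84 * 4.83 = 13.7172
lambda_3 * g_3 = 4.82 * -2.03 = -9.7846
lambda_4 * g_4 = 5.05 * -1.96 = -9.898
Total violation = 23.75 + 13.7172 + 9.7846 + 9.898 = 57.1498


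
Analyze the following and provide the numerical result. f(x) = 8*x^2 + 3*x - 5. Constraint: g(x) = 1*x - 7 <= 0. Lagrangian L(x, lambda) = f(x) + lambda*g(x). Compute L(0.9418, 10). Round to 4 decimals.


Step 1: Evaluate f(x).
f(0.9418) = 8*0.9418^2 + 3*0.9418 - 5 = 4.9213
Step 2: Evaluate g(x).
g(0.9418) = 1*0.9418 - 7 = -6.0582
Step 3: Compute Lagrangian.
L = 4.9213 + 10*-6.0582 = -55.6607


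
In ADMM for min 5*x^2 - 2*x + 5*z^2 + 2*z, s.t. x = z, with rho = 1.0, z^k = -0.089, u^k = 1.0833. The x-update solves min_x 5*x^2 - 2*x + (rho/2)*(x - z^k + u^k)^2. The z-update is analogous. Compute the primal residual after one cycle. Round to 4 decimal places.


ADMM iteration with rho = 1.0, z^k = -0.089, u^k = 1.0833
Step 1: x-update.
Minimize 5*x^2 - 2*x + (1.0/2)*(x + 0.089 + 1.0833)^2
FOC: (2*5 + 1.0)*x = 2 + 1.0*(-0.089 - 1.0833)
x^{k+1} = 0.0752
Step 2: z-update.
Minimize 5*z^2 + 2*z + (1.0/2)*(0.0752 - z + 1.0833)^2
FOC: (2*5 + 1.0)*z = -2 + 1.0*(0.0752 + 1.0833)
z^{k+1} = -0.0765
Step 3: u-update.
u^{k+1} = 1.0833 + 0.0752 + 0.0765 = 1.235
Step 4: Primal residual = |0.0752 + 0.0765| = 0.1517


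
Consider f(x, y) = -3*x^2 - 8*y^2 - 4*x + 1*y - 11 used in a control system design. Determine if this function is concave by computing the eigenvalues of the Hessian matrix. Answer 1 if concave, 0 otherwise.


The Hessian of f(x,y) = -3*x^2 - 8*y^2 - 4*x + 1*y - 11 is:
H = [[-6, 0], [0, -16]]
Trace = -6 - 16 = -22
Determinant = -6*-16 - (0)^2 = 96
Discriminant = (-22)^2 - 4*96 = 100.0
Eigenvalues: lambda_1 = -16.0, lambda_2 = -6.0
The function is concave.

1


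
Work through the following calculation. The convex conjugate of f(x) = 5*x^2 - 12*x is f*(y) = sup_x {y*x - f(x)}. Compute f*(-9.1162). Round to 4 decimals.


f*(y) = sup_x {y*x - a*x^2 - b*x} = sup_x {(y-b)*x - a*x^2}
FOC: (y - b) - 2a*x = 0 => x* = (y - b)/(2a)
x* = (-9.1162 + 12)/(2*5) = 0.2884
f*(-9.1162) = (y-b)^2/(4a) = (-9.1162 + 12)^2/(4*5)
= 8.3163/20 = 0.4158


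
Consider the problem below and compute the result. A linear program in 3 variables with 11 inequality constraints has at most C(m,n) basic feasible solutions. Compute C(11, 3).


Each vertex corresponds to some choice of n active constraints out of m, so the number of vertices is at most C(m, n) = m! / (n!(m-n)!).
m = 11, n = 3
Numerator: 11 * 10 * 9
Denominator: 3! = 6
C(11, 3) = 165


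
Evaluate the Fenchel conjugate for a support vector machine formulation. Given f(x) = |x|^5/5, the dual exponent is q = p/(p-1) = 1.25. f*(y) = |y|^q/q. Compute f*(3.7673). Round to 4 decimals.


The conjugate exponent q satisfies 1/p + 1/q = 1.
p = 5, so q = 5/(5 - 1) = 1.25
|y|^q = 3.7673^1.25 = 5.2485
f*(3.7673) = 5.2485 / 1.25 = 4.1988


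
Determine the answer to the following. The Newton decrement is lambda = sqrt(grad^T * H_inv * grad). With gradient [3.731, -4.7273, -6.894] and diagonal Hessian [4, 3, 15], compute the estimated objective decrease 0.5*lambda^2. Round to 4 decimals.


Step 1: H is diagonal, so H^(-1) * g = [0.9328, -1.5758, -0.4596].
Step 2: g^T H^(-1) g = sum_i g_i^2 / H_ii
  = (3.731)^2/4 + (-4.7273)^2/3 + (-6.894)^2/15
  = 3.4801 + 7.4491 + 3.1685 = 14.0977
Step 3: Objective decrease = 0.5 * g^T H^(-1) g = 7.0488


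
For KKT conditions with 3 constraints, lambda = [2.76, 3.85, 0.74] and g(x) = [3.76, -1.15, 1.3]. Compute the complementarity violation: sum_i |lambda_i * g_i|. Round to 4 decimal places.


KKT complementary slackness check:
lambda_1 * g_1 = 2.76 * 3.76 = 10.3776
lambda_2 * g_2 = 3.85 * -1.15 = -4.4275
lambda_3 * g_3 = 0.74 * 1.3 = 0.962
Total violation = 10.3776 + 4.4275 + 0.962 = 15.7671


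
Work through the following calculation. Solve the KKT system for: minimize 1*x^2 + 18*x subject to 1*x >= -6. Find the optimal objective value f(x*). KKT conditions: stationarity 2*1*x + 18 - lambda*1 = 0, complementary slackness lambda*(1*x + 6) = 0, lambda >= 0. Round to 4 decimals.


Step 1: Try lambda = 0 (constraint inactive).
x_unc = -18/(2*1) = -9.0
Check: 1*-9.0 = -9.0 < -6 -- violated!
Step 2: Constraint must be active: 1*x = -6
x* = -6/1 = -6.0
lambda = (2*1*(-6.0) + 18)/1 = 6.0
Step 3: Compute optimal value.
f(x*) = 1*(-6.0)^2 + 18*(-6.0) = -72.0


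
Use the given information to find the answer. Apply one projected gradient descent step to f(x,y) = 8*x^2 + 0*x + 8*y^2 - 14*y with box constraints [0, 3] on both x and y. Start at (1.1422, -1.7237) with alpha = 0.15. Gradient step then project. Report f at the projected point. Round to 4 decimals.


Step 1: Compute gradient at (1.1422, -1.7237).
grad_x = 2*8*1.1422 + 0 = 18.2752
grad_y = 2*8*-1.7237 - 14 = -41.5792
Step 2: Gradient step.
x_raw = 1.1422 - 0.15*18.2752 = -1.5991
y_raw = -1.7237 - 0.15*-41.5792 = 4.5132
Step 3: Project onto [0, 3].
x_proj = clip(-1.5991) = 0.0
y_proj = clip(4.5132) = 3.0
Step 4: Evaluate f.
f(0.0, 3.0) = 30.0


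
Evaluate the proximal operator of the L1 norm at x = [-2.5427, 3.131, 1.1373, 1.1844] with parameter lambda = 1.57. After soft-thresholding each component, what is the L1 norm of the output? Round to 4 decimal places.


Soft-thresholding with lambda = 1.57:
prox(-2.5427) = sign(-2.5427)*max(|-2.5427| - 1.57, 0) = -0.9727
prox(3.131) = sign(3.131)*max(|3.131| - 1.57, 0) = 1.561
prox(1.1373) = sign(1.1373)*max(|1.1373| - 1.57, 0) = 0.0
prox(1.1844) = sign(1.1844)*max(|1.1844| - 1.57, 0) = 0.0
prox(x) = [-0.9727, 1.561, 0.0, 0.0]
||prox(x)||_1 = 0.9727 + 1.561 + 0.0 + 0.0 = 2.5337


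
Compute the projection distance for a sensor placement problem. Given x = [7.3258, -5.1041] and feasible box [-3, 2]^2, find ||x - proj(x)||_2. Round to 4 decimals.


Project each component onto [-3, 2].
clip(7.3258) = 2.0, clip(-5.1041) = -3.0
Projection = [2.0, -3.0]
Squared diffs: [28.3641, 4.4272]
Distance = sqrt(32.7913) = 5.7264


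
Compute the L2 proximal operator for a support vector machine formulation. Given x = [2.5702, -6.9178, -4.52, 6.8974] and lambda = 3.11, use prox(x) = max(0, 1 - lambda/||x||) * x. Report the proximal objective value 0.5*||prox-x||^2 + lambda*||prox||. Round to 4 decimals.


Step 1: Compute ||x||.
||x|| = 11.0665
Step 2: Compute scaling factor.
scale = max(0, 1 - 3.11/11.0665) = 0.719
Step 3: prox(x) = [1.8479, -4.9737, -3.2497, 4.959]
||prox(x)|| = 7.9565
Step 4: Proximal objective.
0.5*||prox-x||^2 = 4.8361
lambda*||prox|| = 24.7447
Total = 29.5806


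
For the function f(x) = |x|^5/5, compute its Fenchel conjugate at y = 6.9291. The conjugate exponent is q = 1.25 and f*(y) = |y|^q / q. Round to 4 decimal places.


The conjugate exponent q satisfies 1/p + 1/q = 1.
p = 5, so q = 5/(5 - 1) = 1.25
|y|^q = 6.9291^1.25 = 11.2421
f*(6.9291) = 11.2421 / 1.25 = 8.9937


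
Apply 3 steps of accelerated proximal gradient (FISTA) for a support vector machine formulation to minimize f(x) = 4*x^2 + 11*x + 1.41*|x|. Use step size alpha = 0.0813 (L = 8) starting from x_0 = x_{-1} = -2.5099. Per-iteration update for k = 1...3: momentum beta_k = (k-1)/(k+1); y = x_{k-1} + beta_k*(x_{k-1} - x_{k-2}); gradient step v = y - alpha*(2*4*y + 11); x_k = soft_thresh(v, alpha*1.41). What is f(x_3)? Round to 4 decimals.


FISTA on f(x) = 4*x^2 + 11*x + 1.41*|x|
L = 8, alpha = 0.0813
Iteration 1: beta = 0.0, y = -2.5099 + 0.0*(-2.5099 + 2.5099) = -2.5099
  grad(y) = -9.0792, v = y - alpha*grad = -1.7718
  prox(v) = soft_thresh(-1.7718, 0.1146) = -1.6571
Iteration 2: beta = 0.3333, y = -1.6571 + 0.3333*(-1.6571 + 2.5099) = -1.3729
  grad(y) = 0.017, v = y - alpha*grad = -1.3743
  prox(v) = soft_thresh(-1.3743, 0.1146) = -1.2596
Iteration 3: beta = 0.5, y = -1.2596 + 0.5*(-1.2596 + 1.6571) = -1.0609
  grad(y) = 2.513, v = y - alpha*grad = -1.2652
  prox(v) = soft_thresh(-1.2652, 0.1146) = -1.1505
f(x_3) = 4*(-1.1505)^2 + 11*(-1.1505) + 1.41*|-1.1505| = -5.7387


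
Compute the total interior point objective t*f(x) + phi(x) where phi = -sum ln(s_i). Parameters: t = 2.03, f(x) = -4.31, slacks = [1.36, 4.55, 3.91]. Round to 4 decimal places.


Step 1: Compute log-barrier.
ln values: [0.3075, 1.5151, 1.3635]
phi = -(0.3075 + 1.5151 + 1.3635) = -3.1861
Step 2: Compute augmented objective.
t*f(x) = 2.03*-4.31 = -8.7493
Total = -8.7493 - 3.1861 = -11.9354


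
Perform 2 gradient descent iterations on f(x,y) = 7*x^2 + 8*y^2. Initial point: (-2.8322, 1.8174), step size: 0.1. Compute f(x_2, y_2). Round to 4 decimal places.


Gradient descent on f(x,y) = 7*x^2 + 8*y^2.
Starting point: (-2.8322, 1.8174), alpha = 0.1
Step 1: grad_x = 2*7*-2.8322 = -39.6508, grad_y = 2*8*1.8174 = 29.0784
  x_1 = -2.8322 - 0.1*-39.6508 = 1.1329
  y_1 = 1.8174 - 0.1*29.0784 = -1.0904
Step 2: grad_x = 2*7*1.1329 = 15.8603, grad_y = 2*8*-1.0904 = -17.447
  x_2 = 1.1329 - 0.1*15.8603 = -0.4532
  y_2 = -1.0904 - 0.1*-17.447 = 0.6543
f(-0.4532, 0.6543) = 7*(-0.4532)^2 + 8*0.6543^2 = 4.8619


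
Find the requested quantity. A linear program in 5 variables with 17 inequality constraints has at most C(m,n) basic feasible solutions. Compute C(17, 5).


Each vertex corresponds to some choice of n active constraints out of m, so the number of vertices is at most C(m, n) = m! / (n!(m-n)!).
m = 17, n = 5
Numerator: 17 * 16 * 15 * 14 * 13
Denominator: 5! = 120
C(17, 5) = 6188


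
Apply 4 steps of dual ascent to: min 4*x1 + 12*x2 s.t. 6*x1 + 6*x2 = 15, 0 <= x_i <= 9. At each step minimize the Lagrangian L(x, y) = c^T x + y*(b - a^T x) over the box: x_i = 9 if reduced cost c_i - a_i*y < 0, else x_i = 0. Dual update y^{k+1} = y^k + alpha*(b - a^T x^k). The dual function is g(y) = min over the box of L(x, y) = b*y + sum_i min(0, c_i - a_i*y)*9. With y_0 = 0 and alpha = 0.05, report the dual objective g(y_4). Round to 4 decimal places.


Dual ascent for LP: min 4*x1 + 12*x2, 6*x1 + 6*x2 = 15, 0 <= x_i <= 9
Step 1: y^k = 0.0, reduced costs: (4.0, 12.0)
  x^k = (0.0, 0.0), subgradient = b - a^T x = 15.0
  y^{k+1} = 0.0 + 0.05*15.0 = 0.75
Step 2: y^k = 0.75, reduced costs: (-0.5, 7.5)
  x^k = (9.0, 0.0), subgradient = b - a^T x = -39.0
  y^{k+1} = 0.75 + 0.05*-39.0 = -1.2
Step 3: y^k = -1.2, reduced costs: (11.2, 19.2)
  x^k = (0.0, 0.0), subgradient = b - a^T x = 15.0
  y^{k+1} = -1.2 + 0.05*15.0 = -0.45
Step 4: y^k = -0.45, reduced costs: (6.7, 14.7)
  x^k = (0.0, 0.0), subgradient = b - a^T x = 15.0
  y^{k+1} = -0.45 + 0.05*15.0 = 0.3
Dual objective at y_4 = 0.3: reduced costs (2.2, 10.2), box minimizer x = (0.0, 0.0)
g(y_4) = b*y + (c1 - a1*y)*x1 + (c2 - a2*y)*x2 = 15*0.3 + 2.2*0.0 + 10.2*0.0 = 4.5 + 0.0 + 0.0 = 4.5


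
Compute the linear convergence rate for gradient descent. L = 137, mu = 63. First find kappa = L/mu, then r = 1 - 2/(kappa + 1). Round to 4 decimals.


Step 1: Compute the condition number.
kappa = L/mu = 137/63 = 2.1746
Step 2: Compute the convergence rate.
r = 1 - 2/(kappa + 1) = 1 - 2*mu/(L + mu) = (L - mu)/(L + mu) = 74/200 = 0.37


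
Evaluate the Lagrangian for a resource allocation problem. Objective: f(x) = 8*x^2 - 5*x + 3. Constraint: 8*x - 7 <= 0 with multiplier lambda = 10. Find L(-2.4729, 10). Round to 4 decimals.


Step 1: Evaluate f(x).
f(-2.4729) = 8*(-2.4729)^2 - 5*(-2.4729) + 3 = 64.2864
Step 2: Evaluate g(x).
g(-2.4729) = 8*-2.4729 - 7 = -26.7832
Step 3: Compute Lagrangian.
L = 64.2864 + 10*-26.7832 = -203.5456


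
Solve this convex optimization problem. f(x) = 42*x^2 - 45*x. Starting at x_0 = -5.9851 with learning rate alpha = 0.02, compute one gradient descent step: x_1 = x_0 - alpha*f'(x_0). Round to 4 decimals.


We compute the gradient at x_0 and apply the update.
f'(x) = 84*x - 45
f'(-5.9851) = 84*-5.9851 - 45 = -547.7484
x_1 = -5.9851 - 0.02*-547.7484 = 4.9699


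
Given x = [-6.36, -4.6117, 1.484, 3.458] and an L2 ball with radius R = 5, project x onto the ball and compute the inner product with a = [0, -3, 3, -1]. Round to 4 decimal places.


Step 1: Compute ||x|| (intermediates to 6 decimals).
||x|| = sqrt((-6.36)^2 + (-4.6117)^2 + 1.484^2 + 3.458^2) = 8.710763
Step 2: Project.
Since ||x|| > R, scale = R/||x|| = 5/8.710763 = 0.574003, proj(x) = scale * x
proj(x) = [-3.650659, -2.64713, 0.85182, 1.984902]
Step 3: Dot product.
a^T * proj(x) = 0*(-3.650659) - 3*(-2.64713) + 3*0.85182 - 1*1.984902 = 8.5119


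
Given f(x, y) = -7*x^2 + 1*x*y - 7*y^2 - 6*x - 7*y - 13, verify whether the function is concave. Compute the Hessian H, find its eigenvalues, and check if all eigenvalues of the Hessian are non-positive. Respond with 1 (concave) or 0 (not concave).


The Hessian of f(x,y) = -7*x^2 + 1*x*y - 7*y^2 - 6*x - 7*y - 13 is:
H = [[-14, 1], [1, -14]]
Trace = -14 - 14 = -28
Determinant = -14*-14 - (1)^2 = 195
Discriminant = (-28)^2 - 4*195 = 4.0
Eigenvalues: lambda_1 = -15.0, lambda_2 = -13.0
The function is concave.

1


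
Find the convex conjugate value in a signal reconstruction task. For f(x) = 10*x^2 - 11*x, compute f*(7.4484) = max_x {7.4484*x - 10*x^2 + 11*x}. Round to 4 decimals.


f*(y) = sup_x {y*x - a*x^2 - b*x} = sup_x {(y-b)*x - a*x^2}
FOC: (y - b) - 2a*x = 0 => x* = (y - b)/(2a)
x* = (7.4484 + 11)/(2*10) = 0.9224
f*(7.4484) = (y-b)^2/(4a) = (7.4484 + 11)^2/(4*10)
= 340.3435/40 = 8.5086


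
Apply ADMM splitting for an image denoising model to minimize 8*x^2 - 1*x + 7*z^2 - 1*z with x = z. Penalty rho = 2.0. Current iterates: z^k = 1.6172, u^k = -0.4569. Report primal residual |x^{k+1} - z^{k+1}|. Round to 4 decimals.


ADMM iteration with rho = 2.0, z^k = 1.6172, u^k = -0.4569
Step 1: x-update.
Minimize 8*x^2 - 1*x + (2.0/2)*(x - 1.6172 - 0.4569)^2
FOC: (2*8 + 2.0)*x = 1 + 2.0*(1.6172 + 0.4569)
x^{k+1} = 0.286
Step 2: z-update.
Minimize 7*z^2 - 1*z + (2.0/2)*(0.286 - z - 0.4569)^2
FOC: (2*7 + 2.0)*z = 1 + 2.0*(0.286 - 0.4569)
z^{k+1} = 0.0411
Step 3: u-update.
u^{k+1} = -0.4569 + 0.286 - 0.0411 = -0.212
Step 4: Primal residual = |0.286 - 0.0411| = 0.2449


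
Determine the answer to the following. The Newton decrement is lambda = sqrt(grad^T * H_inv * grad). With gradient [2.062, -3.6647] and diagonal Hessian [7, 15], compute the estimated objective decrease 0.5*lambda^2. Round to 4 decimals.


Step 1: H is diagonal, so H^(-1) * g = [0.2946, -0.2443].
Step 2: g^T H^(-1) g = sum_i g_i^2 / H_ii
  = (2.062)^2/7 + (-3.6647)^2/15
  = 0.6074 + 0.8953 = 1.5027
Step 3: Objective decrease = 0.5 * g^T H^(-1) g = 0.7514


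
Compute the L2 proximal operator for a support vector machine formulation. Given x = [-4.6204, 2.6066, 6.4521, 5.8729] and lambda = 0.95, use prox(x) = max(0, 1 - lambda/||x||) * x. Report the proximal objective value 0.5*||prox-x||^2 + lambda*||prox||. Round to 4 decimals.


Step 1: Compute ||x||.
||x|| = 10.2109
Step 2: Compute scaling factor.
scale = max(0, 1 - 0.95/10.2109) = 0.907
Step 3: prox(x) = [-4.1905, 2.3641, 5.8518, 5.3265]
||prox(x)|| = 9.2609
Step 4: Proximal objective.
0.5*||prox-x||^2 = 0.4513
lambda*||prox|| = 8.7979
Total = 9.2491


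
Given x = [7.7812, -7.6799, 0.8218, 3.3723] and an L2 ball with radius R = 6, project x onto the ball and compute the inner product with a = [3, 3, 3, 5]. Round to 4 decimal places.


Step 1: Compute ||x|| (intermediates to 6 decimals).
||x|| = sqrt(7.7812^2 + (-7.6799)^2 + 0.8218^2 + 3.3723^2) = 11.470645
Step 2: Project.
Since ||x|| > R, scale = R/||x|| = 6/11.470645 = 0.523074, proj(x) = scale * x
proj(x) = [4.070143, -4.017156, 0.429862, 1.763962]
Step 3: Dot product.
a^T * proj(x) = 3*4.070143 + 3*(-4.017156) + 3*0.429862 + 5*1.763962 = 10.2684


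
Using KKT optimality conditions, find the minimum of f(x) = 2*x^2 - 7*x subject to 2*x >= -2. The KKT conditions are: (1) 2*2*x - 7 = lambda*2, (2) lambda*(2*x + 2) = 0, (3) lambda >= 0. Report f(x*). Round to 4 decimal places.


Step 1: Try lambda = 0 (constraint inactive).
Stationarity: 2*2*x - 7 = 0
x* = 7/(2*2) = 1.75
Check constraint: 2*1.75 = 3.5 >= -2 -- satisfied.
Step 2: Compute optimal value.
f(x*) = 2*1.75^2 - 7*1.75 = -6.125


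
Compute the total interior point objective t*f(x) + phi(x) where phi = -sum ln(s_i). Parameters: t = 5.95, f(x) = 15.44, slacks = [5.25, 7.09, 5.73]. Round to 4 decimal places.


Step 1: Compute log-barrier.
ln values: [1.6582, 1.9587, 1.7457]
phi = -(1.6582 + 1.9587 + 1.7457) = -5.3626
Step 2: Compute augmented objective.
t*f(x) = 5.95*15.44 = 91.868
Total = 91.868 - 5.3626 = 86.5054


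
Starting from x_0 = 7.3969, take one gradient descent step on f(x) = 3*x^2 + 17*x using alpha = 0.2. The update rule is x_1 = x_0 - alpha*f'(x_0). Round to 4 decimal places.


We compute the gradient at x_0 and apply the update.
f'(x) = 6*x + 17
f'(7.3969) = 6*7.3969 + 17 = 61.3814
x_1 = 7.3969 - 0.2*61.3814 = -4.8794


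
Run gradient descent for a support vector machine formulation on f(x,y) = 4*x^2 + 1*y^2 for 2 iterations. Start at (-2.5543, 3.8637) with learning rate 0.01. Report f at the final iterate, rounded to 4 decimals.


Gradient descent on f(x,y) = 4*x^2 + 1*y^2.
Starting point: (-2.5543, 3.8637), alpha = 0.01
Step 1: grad_x = 2*4*-2.5543 = -20.4344, grad_y = 2*1*3.8637 = 7.7274
  x_1 = -2.5543 - 0.01*-20.4344 = -2.35
  y_1 = 3.8637 - 0.01*7.7274 = 3.7864
Step 2: grad_x = 2*4*-2.35 = -18.7996, grad_y = 2*1*3.7864 = 7.5729
  x_2 = -2.35 - 0.01*-18.7996 = -2.162
  y_2 = 3.7864 - 0.01*7.5729 = 3.7107
f(-2.162, 3.7107) = 4*(-2.162)^2 + 1*3.7107^2 = 32.4656


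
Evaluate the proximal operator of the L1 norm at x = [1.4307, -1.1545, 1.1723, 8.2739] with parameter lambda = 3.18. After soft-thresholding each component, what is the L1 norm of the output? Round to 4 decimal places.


Soft-thresholding with lambda = 3.18:
prox(1.4307) = sign(1.4307)*max(|1.4307| - 3.18, 0) = 0.0
prox(-1.1545) = sign(-1.1545)*max(|-1.1545| - 3.18, 0) = 0.0
prox(1.1723) = sign(1.1723)*max(|1.1723| - 3.18, 0) = 0.0
prox(8.2739) = sign(8.2739)*max(|8.2739| - 3.18, 0) = 5.0939
prox(x) = [0.0, 0.0, 0.0, 5.0939]
||prox(x)||_1 = 0.0 + 0.0 + 0.0 + 5.0939 = 5.0939


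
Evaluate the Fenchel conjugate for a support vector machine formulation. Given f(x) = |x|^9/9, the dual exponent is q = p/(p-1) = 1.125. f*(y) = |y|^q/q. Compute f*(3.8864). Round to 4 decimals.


The conjugate exponent q satisfies 1/p + 1/q = 1.
p = 9, so q = 9/(9 - 1) = 1.125
|y|^q = 3.8864^1.125 = 4.6051
f*(3.8864) = 4.6051 / 1.125 = 4.0934


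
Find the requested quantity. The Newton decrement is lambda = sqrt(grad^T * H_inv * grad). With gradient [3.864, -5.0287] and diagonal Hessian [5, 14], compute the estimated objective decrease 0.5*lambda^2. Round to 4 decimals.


Step 1: H is diagonal, so H^(-1) * g = [0.7728, -0.3592].
Step 2: g^T H^(-1) g = sum_i g_i^2 / H_ii
  = (3.864)^2/5 + (-5.0287)^2/14
  = 2.9861 + 1.8063 = 4.7924
Step 3: Objective decrease = 0.5 * g^T H^(-1) g = 2.3962


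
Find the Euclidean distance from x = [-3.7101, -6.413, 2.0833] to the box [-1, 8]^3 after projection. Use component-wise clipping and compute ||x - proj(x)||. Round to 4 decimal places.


Project each component onto [-1, 8].
clip(-3.7101) = -1.0, clip(-6.413) = -1.0, clip(2.0833) = 2.0833
Projection = [-1.0, -1.0, 2.0833]
Squared diffs: [7.3446, 29.3006, 0.0]
Distance = sqrt(36.6452) = 6.0535


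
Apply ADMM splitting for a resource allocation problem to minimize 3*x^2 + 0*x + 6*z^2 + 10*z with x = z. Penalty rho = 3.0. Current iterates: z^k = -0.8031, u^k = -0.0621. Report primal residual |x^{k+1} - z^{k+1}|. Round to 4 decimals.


ADMM iteration with rho = 3.0, z^k = -0.8031, u^k = -0.0621
Step 1: x-update.
Minimize 3*x^2 + 0*x + (3.0/2)*(x + 0.8031 - 0.0621)^2
FOC: (2*3 + 3.0)*x = 0 + 3.0*(-0.8031 + 0.0621)
x^{k+1} = -0.247
Step 2: z-update.
Minimize 6*z^2 + 10*z + (3.0/2)*(-0.247 - z - 0.0621)^2
FOC: (2*6 + 3.0)*z = -10 + 3.0*(-0.247 - 0.0621)
z^{k+1} = -0.7285
Step 3: u-update.
u^{k+1} = -0.0621 - 0.247 + 0.7285 = 0.4194
Step 4: Primal residual = |-0.247 + 0.7285| = 0.4815


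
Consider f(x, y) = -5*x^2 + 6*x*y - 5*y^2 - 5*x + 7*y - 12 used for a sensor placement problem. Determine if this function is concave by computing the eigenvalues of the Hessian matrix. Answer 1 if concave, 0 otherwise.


The Hessian of f(x,y) = -5*x^2 + 6*x*y - 5*y^2 - 5*x + 7*y - 12 is:
H = [[-10, 6], [6, -10]]
Trace = -10 - 10 = -20
Determinant = -10*-10 - (6)^2 = 64
Discriminant = (-20)^2 - 4*64 = 144.0
Eigenvalues: lambda_1 = -16.0, lambda_2 = -4.0
The function is concave.

1


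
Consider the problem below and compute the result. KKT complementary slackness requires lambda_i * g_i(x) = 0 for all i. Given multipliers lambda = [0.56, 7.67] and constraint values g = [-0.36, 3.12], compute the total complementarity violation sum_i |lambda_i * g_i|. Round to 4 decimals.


KKT complementary slackness check:
lambda_1 * g_1 = 0.56 * -0.36 = -0.2016
lambda_2 * g_2 = 7.67 * 3.12 = 23.9304
Total violation = 0.2016 + 23.9304 = 24.132


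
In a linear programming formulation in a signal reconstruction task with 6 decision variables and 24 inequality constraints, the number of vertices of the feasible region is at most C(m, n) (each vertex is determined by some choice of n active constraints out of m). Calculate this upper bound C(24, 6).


Each vertex corresponds to some choice of n active constraints out of m, so the number of vertices is at most C(m, n) = m! / (n!(m-n)!).
m = 24, n = 6
Numerator: 24 * 23 * 22 * 21 * 20 * 19
Denominator: 6! = 720
C(24, 6) = 134596


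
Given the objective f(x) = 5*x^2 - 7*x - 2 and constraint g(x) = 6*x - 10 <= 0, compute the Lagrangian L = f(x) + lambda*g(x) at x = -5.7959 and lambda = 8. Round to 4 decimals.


Step 1: Evaluate f(x).
f(-5.7959) = 5*(-5.7959)^2 - 7*(-5.7959) - 2 = 206.5336
Step 2: Evaluate g(x).
g(-5.7959) = 6*-5.7959 - 10 = -44.7754
Step 3: Compute Lagrangian.
L = 206.5336 + 8*-44.7754 = -151.6696


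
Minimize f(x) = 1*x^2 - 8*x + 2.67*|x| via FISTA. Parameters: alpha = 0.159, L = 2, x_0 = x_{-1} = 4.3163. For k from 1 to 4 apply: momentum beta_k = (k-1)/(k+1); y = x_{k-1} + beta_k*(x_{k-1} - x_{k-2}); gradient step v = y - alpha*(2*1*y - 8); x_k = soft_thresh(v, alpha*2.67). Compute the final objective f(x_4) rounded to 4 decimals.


FISTA on f(x) = 1*x^2 - 8*x + 2.67*|x|
L = 2, alpha = 0.159
Iteration 1: beta = 0.0, y = 4.3163 + 0.0*(4.3163 - 4.3163) = 4.3163
  grad(y) = 0.6326, v = y - alpha*grad = 4.2157
  prox(v) = soft_thresh(4.2157, 0.4245) = 3.7912
Iteration 2: beta = 0.3333, y = 3.7912 + 0.3333*(3.7912 - 4.3163) = 3.6161
  grad(y) = -0.7677, v = y - alpha*grad = 3.7382
  prox(v) = soft_thresh(3.7382, 0.4245) = 3.3137
Iteration 3: beta = 0.5, y = 3.3137 + 0.5*(3.3137 - 3.7912) = 3.0749
  grad(y) = -1.8501, v = y - alpha*grad = 3.3691
  prox(v) = soft_thresh(3.3691, 0.4245) = 2.9446
Iteration 4: beta = 0.6, y = 2.9446 + 0.6*(2.9446 - 3.3137) = 2.7231
  grad(y) = -2.5538, v = y - alpha*grad = 3.1292
  prox(v) = soft_thresh(3.1292, 0.4245) = 2.7046
f(x_4) = 1*2.7046^2 - 8*2.7046 + 2.67*|2.7046| = -7.1007


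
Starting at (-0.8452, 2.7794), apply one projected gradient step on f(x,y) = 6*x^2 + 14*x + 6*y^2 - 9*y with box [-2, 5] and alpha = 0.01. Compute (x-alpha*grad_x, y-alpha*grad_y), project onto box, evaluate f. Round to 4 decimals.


Step 1: Compute gradient at (-0.8452, 2.7794).
grad_x = 2*6*-0.8452 + 14 = 3.8576
grad_y = 2*6*2.7794 - 9 = 24.3528
Step 2: Gradient step.
x_raw = -0.8452 - 0.01*3.8576 = -0.8838
y_raw = 2.7794 - 0.01*24.3528 = 2.5359
Step 3: Project onto [-2, 5].
x_proj = clip(-0.8838) = -0.8838
y_proj = clip(2.5359) = 2.5359
Step 4: Evaluate f.
f(-0.8838, 2.5359) = 8.0745


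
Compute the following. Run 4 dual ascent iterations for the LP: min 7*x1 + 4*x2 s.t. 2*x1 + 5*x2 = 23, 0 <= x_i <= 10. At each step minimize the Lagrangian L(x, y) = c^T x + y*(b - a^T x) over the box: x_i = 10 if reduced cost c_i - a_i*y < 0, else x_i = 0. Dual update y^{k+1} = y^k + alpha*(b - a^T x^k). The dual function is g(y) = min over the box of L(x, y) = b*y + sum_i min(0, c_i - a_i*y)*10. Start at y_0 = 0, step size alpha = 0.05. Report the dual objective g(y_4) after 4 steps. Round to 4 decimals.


Dual ascent for LP: min 7*x1 + 4*x2, 2*x1 + 5*x2 = 23, 0 <= x_i <= 10
Step 1: y^k = 0.0, reduced costs: (7.0, 4.0)
  x^k = (0.0, 0.0), subgradient = b - a^T x = 23.0
  y^{k+1} = 0.0 + 0.05*23.0 = 1.15
Step 2: y^k = 1.15, reduced costs: (4.7, -1.75)
  x^k = (0.0, 10.0), subgradient = b - a^T x = -27.0
  y^{k+1} = 1.15 + 0.05*-27.0 = -0.2
Step 3: y^k = -0.2, reduced costs: (7.4, 5.0)
  x^k = (0.0, 0.0), subgradient = b - a^T x = 23.0
  y^{k+1} = -0.2 + 0.05*23.0 = 0.95
Step 4: y^k = 0.95, reduced costs: (5.1, -0.75)
  x^k = (0.0, 10.0), subgradient = b - a^T x = -27.0
  y^{k+1} = 0.95 + 0.05*-27.0 = -0.4
Dual objective at y_4 = -0.4: reduced costs (7.8, 6.0), box minimizer x = (0.0, 0.0)
g(y_4) = b*y + (c1 - a1*y)*x1 + (c2 - a2*y)*x2 = 23*(-0.4) + 7.8*0.0 + 6.0*0.0 = -9.2 + 0.0 + 0.0 = -9.2


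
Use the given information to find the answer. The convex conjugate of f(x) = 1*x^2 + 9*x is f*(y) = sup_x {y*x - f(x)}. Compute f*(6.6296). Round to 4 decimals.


f*(y) = sup_x {y*x - a*x^2 - b*x} = sup_x {(y-b)*x - a*x^2}
FOC: (y - b) - 2a*x = 0 => x* = (y - b)/(2a)
x* = (6.6296 - 9)/(2*1) = -1.1852
f*(6.6296) = (y-b)^2/(4a) = (6.6296 - 9)^2/(4*1)
= 5.6188/4 = 1.4047


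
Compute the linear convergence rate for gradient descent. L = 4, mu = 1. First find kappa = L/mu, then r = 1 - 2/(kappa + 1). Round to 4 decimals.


Step 1: Compute the condition number.
kappa = L/mu = 4/1 = 4.0
Step 2: Compute the convergence rate.
r = 1 - 2/(kappa + 1) = 1 - 2*mu/(L + mu) = (L - mu)/(L + mu) = 3/5 = 0.6


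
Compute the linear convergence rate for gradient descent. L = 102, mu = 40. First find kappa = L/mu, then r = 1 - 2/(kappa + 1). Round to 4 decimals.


Step 1: Compute the condition number.
kappa = L/mu = 102/40 = 2.55
Step 2: Compute the convergence rate.
r = 1 - 2/(kappa + 1) = 1 - 2*mu/(L + mu) = (L - mu)/(L + mu) = 62/142 = 0.4366


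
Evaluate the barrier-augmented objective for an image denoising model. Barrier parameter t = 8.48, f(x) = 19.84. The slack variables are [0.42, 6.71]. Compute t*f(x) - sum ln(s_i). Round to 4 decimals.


Step 1: Compute log-barrier.
ln values: [-0.8675, 1.9036]
phi = -(-0.8675 + 1.9036) = -1.0361
Step 2: Compute augmented objective.
t*f(x) = 8.48*19.84 = 168.2432
Total = 168.2432 - 1.0361 = 167.2071


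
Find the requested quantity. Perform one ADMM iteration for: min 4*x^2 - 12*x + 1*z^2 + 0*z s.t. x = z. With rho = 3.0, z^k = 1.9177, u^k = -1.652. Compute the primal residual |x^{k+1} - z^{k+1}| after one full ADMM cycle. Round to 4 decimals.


ADMM iteration with rho = 3.0, z^k = 1.9177, u^k = -1.652
Step 1: x-update.
Minimize 4*x^2 - 12*x + (3.0/2)*(x - 1.9177 - 1.652)^2
FOC: (2*4 + 3.0)*x = 12 + 3.0*(1.9177 + 1.652)
x^{k+1} = 2.0645
Step 2: z-update.
Minimize 1*z^2 + 0*z + (3.0/2)*(2.0645 - z - 1.652)^2
FOC: (2*1 + 3.0)*z = 0 + 3.0*(2.0645 - 1.652)
z^{k+1} = 0.2475
Step 3: u-update.
u^{k+1} = -1.652 + 2.0645 - 0.2475 = 0.165
Step 4: Primal residual = |2.0645 - 0.2475| = 1.817
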